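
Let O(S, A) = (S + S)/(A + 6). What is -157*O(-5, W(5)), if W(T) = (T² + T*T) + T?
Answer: 1570/61 ≈ 25.738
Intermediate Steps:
W(T) = T + 2*T² (W(T) = (T² + T²) + T = 2*T² + T = T + 2*T²)
O(S, A) = 2*S/(6 + A) (O(S, A) = (2*S)/(6 + A) = 2*S/(6 + A))
-157*O(-5, W(5)) = -314*(-5)/(6 + 5*(1 + 2*5)) = -314*(-5)/(6 + 5*(1 + 10)) = -314*(-5)/(6 + 5*11) = -314*(-5)/(6 + 55) = -314*(-5)/61 = -157*(-10/61) = 1570/61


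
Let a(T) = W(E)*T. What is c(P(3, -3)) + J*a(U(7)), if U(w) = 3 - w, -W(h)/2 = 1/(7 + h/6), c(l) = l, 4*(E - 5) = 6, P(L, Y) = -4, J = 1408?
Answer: 134780/97 ≈ 1389.5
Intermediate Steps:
E = 13/2 (E = 5 + (¼)*6 = 5 + 3/2 = 13/2 ≈ 6.5000)
W(h) = -2/(7 + h/6)
a(T) = -24*T/97 (a(T) = (-12/(42 + 13/2))*T = (-12/97/2)*T = (-12*2/97)*T = -24*T/97)
c(P(3, -3)) + J*a(U(7)) = -4 + 1408*(-24*(3 - 1*7)/97) = -4 + 1408*(-24*(3 - 7)/97) = -4 + 1408*(-24/97*(-4)) = -4 + 1408*(96/97) = -4 + 135168/97 = 134780/97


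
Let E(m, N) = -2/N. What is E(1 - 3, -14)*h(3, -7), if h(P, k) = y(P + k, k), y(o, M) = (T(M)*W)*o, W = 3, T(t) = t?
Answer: 12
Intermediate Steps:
y(o, M) = 3*M*o (y(o, M) = (M*3)*o = (3*M)*o = 3*M*o)
h(P, k) = 3*k*(P + k)
E(1 - 3, -14)*h(3, -7) = (-2/(-14))*(3*(-7)*(3 - 7)) = (-2*(-1/14))*(3*(-7)*(-4)) = (⅐)*84 = 12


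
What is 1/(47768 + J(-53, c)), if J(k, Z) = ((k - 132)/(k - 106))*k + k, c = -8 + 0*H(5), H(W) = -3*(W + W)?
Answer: 3/142960 ≈ 2.0985e-5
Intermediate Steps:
H(W) = -6*W
c = -8 (c = -8 + 0*(-6*5) = -8 + 0*(-30) = -8 + 0 = -8)
J(k, Z) = k + k*(-132 + k)/(-106 + k) (J(k, Z) = ((-132 + k)/(-106 + k))*k + k = k*(-132 + k)/(-106 + k) + k = k + k*(-132 + k)/(-106 + k))
1/(47768 + J(-53, c)) = 1/(47768 + 2*(-53)*(-119 - 53)/(-106 - 53)) = 1/(47768 + 2*(-53)*(-172)/(-159)) = 1/(47768 + 2*(-53)*(-1/159)*(-172)) = 1/(47768 - 344/3) = 1/(142960/3) = 3/142960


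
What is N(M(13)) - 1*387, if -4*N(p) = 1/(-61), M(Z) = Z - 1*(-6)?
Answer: -94427/244 ≈ -387.00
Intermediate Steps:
M(Z) = 6 + Z (M(Z) = Z + 6 = 6 + Z)
N(p) = 1/244 (N(p) = -1/4/(-61) = -1/4*(-1/61) = 1/244)
N(M(13)) - 1*387 = 1/244 - 1*387 = 1/244 - 387 = -94427/244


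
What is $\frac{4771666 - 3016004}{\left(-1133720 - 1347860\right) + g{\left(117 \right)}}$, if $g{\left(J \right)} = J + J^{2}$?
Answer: $- \frac{877831}{1233887} \approx -0.71144$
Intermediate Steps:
$\frac{4771666 - 3016004}{\left(-1133720 - 1347860\right) + g{\left(117 \right)}} = \frac{4771666 - 3016004}{\left(-1133720 - 1347860\right) + 117 \left(1 + 117\right)} = \frac{1755662}{-2481580 + 117 \cdot 118} = \frac{1755662}{-2481580 + 13806} = \frac{1755662}{-2467774} = 1755662 \left(- \frac{1}{2467774}\right) = - \frac{877831}{1233887}$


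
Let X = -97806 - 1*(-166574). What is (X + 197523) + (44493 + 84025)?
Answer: 394809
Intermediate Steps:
X = 68768 (X = -97806 + 166574 = 68768)
(X + 197523) + (44493 + 84025) = (68768 + 197523) + (44493 + 84025) = 266291 + 128518 = 394809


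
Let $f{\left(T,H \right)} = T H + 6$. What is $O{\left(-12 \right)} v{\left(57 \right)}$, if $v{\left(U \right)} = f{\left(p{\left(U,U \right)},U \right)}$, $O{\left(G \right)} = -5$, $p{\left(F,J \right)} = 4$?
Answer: $-1170$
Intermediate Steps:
$f{\left(T,H \right)} = 6 + H T$ ($f{\left(T,H \right)} = H T + 6 = 6 + H T$)
$v{\left(U \right)} = 6 + 4 U$ ($v{\left(U \right)} = 6 + U 4 = 6 + 4 U$)
$O{\left(-12 \right)} v{\left(57 \right)} = - 5 \left(6 + 4 \cdot 57\right) = - 5 \left(6 + 228\right) = \left(-5\right) 234 = -1170$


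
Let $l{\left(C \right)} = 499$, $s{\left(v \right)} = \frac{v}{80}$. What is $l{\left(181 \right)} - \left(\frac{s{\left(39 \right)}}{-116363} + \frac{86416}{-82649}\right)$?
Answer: $\frac{29594345681307}{59183295920} \approx 500.05$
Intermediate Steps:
$s{\left(v \right)} = \frac{v}{80}$ ($s{\left(v \right)} = v \frac{1}{80} = \frac{v}{80}$)
$l{\left(181 \right)} - \left(\frac{s{\left(39 \right)}}{-116363} + \frac{86416}{-82649}\right) = 499 - \left(\frac{\frac{1}{80} \cdot 39}{-116363} + \frac{86416}{-82649}\right) = 499 - \left(\frac{39}{80} \left(- \frac{1}{116363}\right) + 86416 \left(- \frac{1}{82649}\right)\right) = 499 - \left(- \frac{3}{716080} - \frac{86416}{82649}\right) = 499 - - \frac{61881017227}{59183295920} = 499 + \frac{61881017227}{59183295920} = \frac{29594345681307}{59183295920}$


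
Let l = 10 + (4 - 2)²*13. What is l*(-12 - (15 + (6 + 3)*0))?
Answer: -1674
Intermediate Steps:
l = 62 (l = 10 + 2²*13 = 10 + 4*13 = 10 + 52 = 62)
l*(-12 - (15 + (6 + 3)*0)) = 62*(-12 - (15 + (6 + 3)*0)) = 62*(-12 - (15 + 9*0)) = 62*(-12 - (15 + 0)) = 62*(-12 - 1*15) = 62*(-12 - 15) = 62*(-27) = -1674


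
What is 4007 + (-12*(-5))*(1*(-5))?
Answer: 3707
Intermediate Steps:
4007 + (-12*(-5))*(1*(-5)) = 4007 + 60*(-5) = 4007 - 300 = 3707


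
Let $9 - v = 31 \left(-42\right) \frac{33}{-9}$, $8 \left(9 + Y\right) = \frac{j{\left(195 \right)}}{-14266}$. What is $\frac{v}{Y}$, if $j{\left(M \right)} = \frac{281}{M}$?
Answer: $\frac{106044884400}{200294921} \approx 529.44$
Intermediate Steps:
$Y = - \frac{200294921}{22254960}$ ($Y = -9 + \frac{\frac{281}{195} \frac{1}{-14266}}{8} = -9 + \frac{281 \cdot \frac{1}{195} \left(- \frac{1}{14266}\right)}{8} = -9 + \frac{\frac{281}{195} \left(- \frac{1}{14266}\right)}{8} = -9 + \frac{1}{8} \left(- \frac{281}{2781870}\right) = -9 - \frac{281}{22254960} = - \frac{200294921}{22254960} \approx -9.0$)
$v = -4765$ ($v = 9 - 31 \left(-42\right) \frac{33}{-9} = 9 - - 1302 \cdot 33 \left(- \frac{1}{9}\right) = 9 - \left(-1302\right) \left(- \frac{11}{3}\right) = 9 - 4774 = -4765$)
$\frac{v}{Y} = - \frac{4765}{- \frac{200294921}{22254960}} = \left(-4765\right) \left(- \frac{22254960}{200294921}\right) = \frac{106044884400}{200294921}$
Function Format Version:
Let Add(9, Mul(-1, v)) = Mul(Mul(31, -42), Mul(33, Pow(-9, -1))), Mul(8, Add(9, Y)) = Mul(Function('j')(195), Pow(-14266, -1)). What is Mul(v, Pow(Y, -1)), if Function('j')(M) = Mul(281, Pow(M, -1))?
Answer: Rational(106044884400, 200294921) ≈ 529.44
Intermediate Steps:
Y = Rational(-200294921, 22254960) (Y = Add(-9, Mul(Rational(1, 8), Mul(Mul(281, Pow(195, -1)), Pow(-14266, -1)))) = Add(-9, Mul(Rational(1, 8), Mul(Mul(281, Rational(1, 195)), Rational(-1, 14266)))) = Add(-9, Mul(Rational(1, 8), Mul(Rational(281, 195), Rational(-1, 14266)))) = Add(-9, Mul(Rational(1, 8), Rational(-281, 2781870))) = Add(-9, Rational(-281, 22254960)) = Rational(-200294921, 22254960) ≈ -9.0000)
v = -4765 (v = Add(9, Mul(-1, Mul(Mul(31, -42), Mul(33, Pow(-9, -1))))) = Add(9, Mul(-1, Mul(-1302, Mul(33, Rational(-1, 9))))) = Add(9, Mul(-1, Mul(-1302, Rational(-11, 3)))) = Add(9, Mul(-1, 4774)) = Add(9, -4774) = -4765)
Mul(v, Pow(Y, -1)) = Mul(-4765, Pow(Rational(-200294921, 22254960), -1)) = Mul(-4765, Rational(-22254960, 200294921)) = Rational(106044884400, 200294921)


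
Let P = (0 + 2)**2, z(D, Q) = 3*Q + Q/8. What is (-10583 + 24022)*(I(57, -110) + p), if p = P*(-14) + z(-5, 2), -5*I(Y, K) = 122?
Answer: -19930037/20 ≈ -9.9650e+5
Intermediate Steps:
z(D, Q) = 25*Q/8 (z(D, Q) = 3*Q + Q*(1/8) = 3*Q + Q/8 = 25*Q/8)
I(Y, K) = -122/5 (I(Y, K) = -1/5*122 = -122/5)
P = 4 (P = 2**2 = 4)
p = -199/4 (p = 4*(-14) + (25/8)*2 = -56 + 25/4 = -199/4 ≈ -49.750)
(-10583 + 24022)*(I(57, -110) + p) = (-10583 + 24022)*(-122/5 - 199/4) = 13439*(-1483/20) = -19930037/20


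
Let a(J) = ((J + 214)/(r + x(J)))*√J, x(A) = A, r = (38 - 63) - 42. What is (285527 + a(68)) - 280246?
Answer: 5281 + 564*√17 ≈ 7606.4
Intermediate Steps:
r = -67 (r = -25 - 42 = -67)
a(J) = √J*(214 + J)/(-67 + J) (a(J) = ((J + 214)/(-67 + J))*√J = ((214 + J)/(-67 + J))*√J = √J*(214 + J)/(-67 + J))
(285527 + a(68)) - 280246 = (285527 + √68*(214 + 68)/(-67 + 68)) - 280246 = (285527 + (2*√17)*282/1) - 280246 = (285527 + (2*√17)*1*282) - 280246 = (285527 + 564*√17) - 280246 = 5281 + 564*√17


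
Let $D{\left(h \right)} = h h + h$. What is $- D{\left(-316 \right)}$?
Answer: $-99540$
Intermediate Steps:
$D{\left(h \right)} = h + h^{2}$ ($D{\left(h \right)} = h^{2} + h = h + h^{2}$)
$- D{\left(-316 \right)} = - \left(-316\right) \left(1 - 316\right) = - \left(-316\right) \left(-315\right) = \left(-1\right) 99540 = -99540$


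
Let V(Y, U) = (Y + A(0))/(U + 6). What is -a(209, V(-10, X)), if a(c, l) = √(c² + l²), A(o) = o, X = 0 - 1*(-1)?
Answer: -√2140469/7 ≈ -209.00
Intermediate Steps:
X = 1 (X = 0 + 1 = 1)
V(Y, U) = Y/(6 + U) (V(Y, U) = (Y + 0)/(U + 6) = Y/(6 + U))
-a(209, V(-10, X)) = -√(209² + (-10/(6 + 1))²) = -√(43681 + (-10/7)²) = -√(43681 + 100/49) = -√(2140469/49) = -√2140469/7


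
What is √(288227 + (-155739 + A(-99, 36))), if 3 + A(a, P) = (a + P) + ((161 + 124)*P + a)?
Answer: √142583 ≈ 377.60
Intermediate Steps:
A(a, P) = -3 + 2*a + 286*P (A(a, P) = -3 + ((a + P) + ((161 + 124)*P + a)) = -3 + ((P + a) + (285*P + a)) = -3 + ((P + a) + (a + 285*P)) = -3 + (2*a + 286*P) = -3 + 2*a + 286*P)
√(288227 + (-155739 + A(-99, 36))) = √(288227 + (-155739 + (-3 + 2*(-99) + 286*36))) = √(288227 + (-155739 + (-3 - 198 + 10296))) = √(288227 + (-155739 + 10095)) = √(288227 - 145644) = √142583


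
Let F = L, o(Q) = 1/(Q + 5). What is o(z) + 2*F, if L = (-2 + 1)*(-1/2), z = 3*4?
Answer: 18/17 ≈ 1.0588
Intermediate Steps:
z = 12
L = 1/2 (L = -(-1)/2 = -1*(-1/2) = 1/2 ≈ 0.50000)
o(Q) = 1/(5 + Q)
F = 1/2 ≈ 0.50000
o(z) + 2*F = 1/(5 + 12) + 2*(1/2) = 1/17 + 1 = 18/17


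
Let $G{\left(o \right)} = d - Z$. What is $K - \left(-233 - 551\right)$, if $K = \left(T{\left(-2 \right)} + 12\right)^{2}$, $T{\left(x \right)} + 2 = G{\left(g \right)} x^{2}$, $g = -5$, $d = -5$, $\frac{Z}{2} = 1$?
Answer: $1108$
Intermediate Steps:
$Z = 2$ ($Z = 2 \cdot 1 = 2$)
$G{\left(o \right)} = -7$ ($G{\left(o \right)} = -5 - 2 = -7$)
$T{\left(x \right)} = -2 - 7 x^{2}$
$K = 324$ ($K = \left(\left(-2 - 7 \left(-2\right)^{2}\right) + 12\right)^{2} = \left(\left(-2 - 28\right) + 12\right)^{2} = \left(-30 + 12\right)^{2} = \left(-18\right)^{2} = 324$)
$K - \left(-233 - 551\right) = 324 - \left(-233 - 551\right) = 324 - -784 = 324 + 784 = 1108$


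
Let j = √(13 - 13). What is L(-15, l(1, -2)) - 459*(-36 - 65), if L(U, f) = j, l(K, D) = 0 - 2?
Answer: 46359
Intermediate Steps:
l(K, D) = -2
j = 0 (j = √0 = 0)
L(U, f) = 0
L(-15, l(1, -2)) - 459*(-36 - 65) = 0 - 459*(-36 - 65) = 0 - 459*(-101) = 0 + 46359 = 46359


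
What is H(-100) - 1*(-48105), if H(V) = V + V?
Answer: 47905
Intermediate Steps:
H(V) = 2*V
H(-100) - 1*(-48105) = 2*(-100) - 1*(-48105) = -200 + 48105 = 47905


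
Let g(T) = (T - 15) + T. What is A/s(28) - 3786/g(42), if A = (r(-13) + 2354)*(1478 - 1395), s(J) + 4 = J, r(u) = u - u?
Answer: 2231749/276 ≈ 8086.0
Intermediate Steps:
r(u) = 0
s(J) = -4 + J
g(T) = -15 + 2*T (g(T) = (-15 + T) + T = -15 + 2*T)
A = 195382 (A = (0 + 2354)*(1478 - 1395) = 2354*83 = 195382)
A/s(28) - 3786/g(42) = 195382/(-4 + 28) - 3786/(-15 + 2*42) = 195382/24 - 3786/(-15 + 84) = 195382*(1/24) - 3786/69 = 97691/12 - 3786*1/69 = 97691/12 - 1262/23 = 2231749/276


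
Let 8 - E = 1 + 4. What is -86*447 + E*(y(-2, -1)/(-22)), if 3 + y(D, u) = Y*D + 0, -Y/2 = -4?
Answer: -845667/22 ≈ -38439.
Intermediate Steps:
Y = 8 (Y = -2*(-4) = 8)
y(D, u) = -3 + 8*D (y(D, u) = -3 + (8*D + 0) = -3 + 8*D)
E = 3 (E = 8 - (1 + 4) = 8 - 1*5 = 8 - 5 = 3)
-86*447 + E*(y(-2, -1)/(-22)) = -86*447 + 3*((-3 + 8*(-2))/(-22)) = -38442 + 3*((-3 - 16)*(-1/22)) = -38442 + 3*(-19*(-1/22)) = -38442 + 3*(19/22) = -38442 + 57/22 = -845667/22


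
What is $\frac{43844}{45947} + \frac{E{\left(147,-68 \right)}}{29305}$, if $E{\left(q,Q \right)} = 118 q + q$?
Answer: $\frac{2088599291}{1346476835} \approx 1.5512$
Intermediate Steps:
$E{\left(q,Q \right)} = 119 q$
$\frac{43844}{45947} + \frac{E{\left(147,-68 \right)}}{29305} = \frac{43844}{45947} + \frac{119 \cdot 147}{29305} = 43844 \cdot \frac{1}{45947} + 17493 \cdot \frac{1}{29305} = \frac{43844}{45947} + \frac{17493}{29305} = \frac{2088599291}{1346476835}$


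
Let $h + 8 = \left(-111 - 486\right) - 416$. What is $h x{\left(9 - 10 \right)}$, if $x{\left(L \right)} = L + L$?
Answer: $2042$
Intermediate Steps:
$h = -1021$ ($h = -8 - 1013 = -1021$)
$x{\left(L \right)} = 2 L$
$h x{\left(9 - 10 \right)} = - 1021 \cdot 2 \left(9 - 10\right) = - 1021 \cdot 2 \left(-1\right) = \left(-1021\right) \left(-2\right) = 2042$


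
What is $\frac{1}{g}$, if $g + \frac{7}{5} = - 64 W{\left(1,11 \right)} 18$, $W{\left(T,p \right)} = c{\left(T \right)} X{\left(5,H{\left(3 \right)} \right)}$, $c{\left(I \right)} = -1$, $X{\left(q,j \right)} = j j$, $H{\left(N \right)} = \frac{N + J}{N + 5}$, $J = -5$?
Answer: $\frac{5}{353} \approx 0.014164$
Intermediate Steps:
$H{\left(N \right)} = \frac{-5 + N}{5 + N}$ ($H{\left(N \right)} = \frac{N - 5}{N + 5} = \frac{-5 + N}{5 + N}$)
$X{\left(q,j \right)} = j^{2}$
$W{\left(T,p \right)} = - \frac{1}{16}$ ($W{\left(T,p \right)} = - \left(\frac{-5 + 3}{5 + 3}\right)^{2} = - \left(\frac{1}{8} \left(-2\right)\right)^{2} = - \left(- \frac{1}{4}\right)^{2} = \left(-1\right) \frac{1}{16} = - \frac{1}{16}$)
$g = \frac{353}{5}$ ($g = - \frac{7}{5} + \left(-64\right) \left(- \frac{1}{16}\right) 18 = - \frac{7}{5} + 4 \cdot 18 = - \frac{7}{5} + 72 = \frac{353}{5} \approx 70.6$)
$\frac{1}{g} = \frac{1}{\frac{353}{5}} = \frac{5}{353}$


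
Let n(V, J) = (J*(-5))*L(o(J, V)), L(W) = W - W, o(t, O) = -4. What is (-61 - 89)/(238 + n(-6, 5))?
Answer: -75/119 ≈ -0.63025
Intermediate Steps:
L(W) = 0
n(V, J) = 0 (n(V, J) = (J*(-5))*0 = -5*J*0 = 0)
(-61 - 89)/(238 + n(-6, 5)) = (-61 - 89)/(238 + 0) = -150/238 = -150*1/238 = -75/119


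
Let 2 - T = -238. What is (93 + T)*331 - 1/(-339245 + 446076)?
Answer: 11775233312/106831 ≈ 1.1022e+5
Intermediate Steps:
T = 240 (T = 2 - 1*(-238) = 2 + 238 = 240)
(93 + T)*331 - 1/(-339245 + 446076) = (93 + 240)*331 - 1/(-339245 + 446076) = 333*331 - 1/106831 = 110223 - 1*1/106831 = 110223 - 1/106831 = 11775233312/106831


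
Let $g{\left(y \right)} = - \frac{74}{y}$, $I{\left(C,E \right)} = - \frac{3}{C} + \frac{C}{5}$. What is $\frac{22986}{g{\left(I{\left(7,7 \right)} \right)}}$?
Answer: $- \frac{390762}{1295} \approx -301.75$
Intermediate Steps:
$I{\left(C,E \right)} = - \frac{3}{C} + \frac{C}{5}$ ($I{\left(C,E \right)} = - \frac{3}{C} + C \frac{1}{5} = - \frac{3}{C} + \frac{C}{5}$)
$\frac{22986}{g{\left(I{\left(7,7 \right)} \right)}} = \frac{22986}{\left(-74\right) \frac{1}{- \frac{3}{7} + \frac{1}{5} \cdot 7}} = \frac{22986}{\left(-74\right) \frac{1}{\left(-3\right) \frac{1}{7} + \frac{7}{5}}} = \frac{22986}{\left(-74\right) \frac{1}{- \frac{3}{7} + \frac{7}{5}}} = \frac{22986}{\left(-74\right) \frac{1}{\frac{34}{35}}} = \frac{22986}{\left(-74\right) \frac{35}{34}} = \frac{22986}{- \frac{1295}{17}} = 22986 \left(- \frac{17}{1295}\right) = - \frac{390762}{1295}$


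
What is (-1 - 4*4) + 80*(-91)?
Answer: -7297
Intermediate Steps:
(-1 - 4*4) + 80*(-91) = (-1 - 16) - 7280 = -17 - 7280 = -7297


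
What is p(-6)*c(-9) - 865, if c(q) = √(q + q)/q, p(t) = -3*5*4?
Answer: -865 + 20*I*√2 ≈ -865.0 + 28.284*I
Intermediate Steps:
p(t) = -60 (p(t) = -15*4 = -60)
c(q) = √2/√q (c(q) = √(2*q)/q = (√2*√q)/q = √2/√q)
p(-6)*c(-9) - 865 = -60*√2/√(-9) - 865 = -60*√2*(-I/3) - 865 = -(-20)*I*√2 - 865 = 20*I*√2 - 865 = -865 + 20*I*√2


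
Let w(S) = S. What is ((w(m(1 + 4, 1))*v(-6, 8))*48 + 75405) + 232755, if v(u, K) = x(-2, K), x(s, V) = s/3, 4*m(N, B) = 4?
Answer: 308128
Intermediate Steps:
m(N, B) = 1 (m(N, B) = (¼)*4 = 1)
x(s, V) = s/3 (x(s, V) = s*(⅓) = s/3)
v(u, K) = -⅔ (v(u, K) = (⅓)*(-2) = -⅔)
((w(m(1 + 4, 1))*v(-6, 8))*48 + 75405) + 232755 = ((1*(-⅔))*48 + 75405) + 232755 = (-⅔*48 + 75405) + 232755 = (-32 + 75405) + 232755 = 75373 + 232755 = 308128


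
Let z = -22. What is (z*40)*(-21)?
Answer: 18480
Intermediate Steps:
(z*40)*(-21) = -22*40*(-21) = -880*(-21) = 18480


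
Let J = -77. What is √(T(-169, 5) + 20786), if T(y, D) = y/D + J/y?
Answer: √87679970/65 ≈ 144.06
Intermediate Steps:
T(y, D) = -77/y + y/D (T(y, D) = y/D - 77/y = -77/y + y/D)
√(T(-169, 5) + 20786) = √((-77/(-169) - 169/5) + 20786) = √((-77*(-1/169) - 169*⅕) + 20786) = √((77/169 - 169/5) + 20786) = √(-28176/845 + 20786) = √(17535994/845) = √87679970/65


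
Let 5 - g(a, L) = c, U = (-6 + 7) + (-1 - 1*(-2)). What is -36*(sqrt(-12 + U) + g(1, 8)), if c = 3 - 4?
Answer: -216 - 36*I*sqrt(10) ≈ -216.0 - 113.84*I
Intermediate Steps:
U = 2 (U = 1 + (-1 + 2) = 1 + 1 = 2)
c = -1
g(a, L) = 6 (g(a, L) = 5 - 1*(-1) = 5 + 1 = 6)
-36*(sqrt(-12 + U) + g(1, 8)) = -36*(sqrt(-12 + 2) + 6) = -36*(sqrt(-10) + 6) = -36*(I*sqrt(10) + 6) = -36*(6 + I*sqrt(10)) = -216 - 36*I*sqrt(10)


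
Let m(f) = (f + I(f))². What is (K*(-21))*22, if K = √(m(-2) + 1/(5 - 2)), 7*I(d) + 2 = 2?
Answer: -154*√39 ≈ -961.73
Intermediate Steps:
I(d) = 0 (I(d) = -2/7 + (⅐)*2 = -2/7 + 2/7 = 0)
m(f) = f² (m(f) = (f + 0)² = f²)
K = √39/3 (K = √((-2)² + 1/(5 - 2)) = √(4 + 1/3) = √(4 + ⅓) = √(13/3) = √39/3 ≈ 2.0817)
(K*(-21))*22 = ((√39/3)*(-21))*22 = -7*√39*22 = -154*√39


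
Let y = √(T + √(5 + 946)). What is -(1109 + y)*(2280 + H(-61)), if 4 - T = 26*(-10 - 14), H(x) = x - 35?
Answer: -2422056 - 2184*√(628 + √951) ≈ -2.4781e+6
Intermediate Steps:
H(x) = -35 + x
T = 628 (T = 4 - 26*(-10 - 14) = 4 - 26*(-24) = 4 - 1*(-624) = 4 + 624 = 628)
y = √(628 + √951) (y = √(628 + √(5 + 946)) = √(628 + √951) ≈ 25.668)
-(1109 + y)*(2280 + H(-61)) = -(1109 + √(628 + √951))*(2280 + (-35 - 61)) = -(1109 + √(628 + √951))*(2280 - 96) = -(1109 + √(628 + √951))*2184 = -(2422056 + 2184*√(628 + √951)) = -2422056 - 2184*√(628 + √951)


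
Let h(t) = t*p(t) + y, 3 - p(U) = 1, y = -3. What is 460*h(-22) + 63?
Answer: -21557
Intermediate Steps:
p(U) = 2 (p(U) = 3 - 1*1 = 3 - 1 = 2)
h(t) = -3 + 2*t (h(t) = t*2 - 3 = 2*t - 3 = -3 + 2*t)
460*h(-22) + 63 = 460*(-3 + 2*(-22)) + 63 = 460*(-3 - 44) + 63 = 460*(-47) + 63 = -21620 + 63 = -21557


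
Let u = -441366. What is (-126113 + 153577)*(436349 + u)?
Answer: -137786888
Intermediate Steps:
(-126113 + 153577)*(436349 + u) = (-126113 + 153577)*(436349 - 441366) = 27464*(-5017) = -137786888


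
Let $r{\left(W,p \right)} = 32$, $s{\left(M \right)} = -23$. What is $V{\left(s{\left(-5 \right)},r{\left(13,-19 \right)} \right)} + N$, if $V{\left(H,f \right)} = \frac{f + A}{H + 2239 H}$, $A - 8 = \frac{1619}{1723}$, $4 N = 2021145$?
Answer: $\frac{6407676406323}{12681280} \approx 5.0529 \cdot 10^{5}$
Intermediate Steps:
$N = \frac{2021145}{4}$ ($N = \frac{1}{4} \cdot 2021145 = \frac{2021145}{4} \approx 5.0529 \cdot 10^{5}$)
$A = \frac{15403}{1723}$ ($A = 8 + \frac{1619}{1723} = \frac{15403}{1723} \approx 8.9396$)
$V{\left(H,f \right)} = \frac{\frac{15403}{1723} + f}{2240 H}$ ($V{\left(H,f \right)} = \frac{f + \frac{15403}{1723}}{H + 2239 H} = \frac{\frac{15403}{1723} + f}{2240 H}$)
$V{\left(s{\left(-5 \right)},r{\left(13,-19 \right)} \right)} + N = \frac{15403 + 1723 \cdot 32}{3859520 \left(-23\right)} + \frac{2021145}{4} = \frac{1}{3859520} \left(- \frac{1}{23}\right) \left(15403 + 55136\right) + \frac{2021145}{4} = \frac{1}{3859520} \left(- \frac{1}{23}\right) 70539 + \frac{2021145}{4} = - \frac{10077}{12681280} + \frac{2021145}{4} = \frac{6407676406323}{12681280}$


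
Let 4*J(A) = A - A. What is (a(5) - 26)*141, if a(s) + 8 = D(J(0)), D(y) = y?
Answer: -4794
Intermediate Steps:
J(A) = 0 (J(A) = (A - A)/4 = (1/4)*0 = 0)
a(s) = -8 (a(s) = -8 + 0 = -8)
(a(5) - 26)*141 = (-8 - 26)*141 = -34*141 = -4794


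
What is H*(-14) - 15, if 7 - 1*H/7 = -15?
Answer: -2171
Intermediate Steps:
H = 154 (H = 49 - 7*(-15) = 49 + 105 = 154)
H*(-14) - 15 = 154*(-14) - 15 = -2156 - 15 = -2171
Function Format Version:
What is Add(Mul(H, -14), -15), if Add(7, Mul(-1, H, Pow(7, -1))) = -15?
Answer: -2171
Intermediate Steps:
H = 154 (H = Add(49, Mul(-7, -15)) = Add(49, 105) = 154)
Add(Mul(H, -14), -15) = Add(Mul(154, -14), -15) = Add(-2156, -15) = -2171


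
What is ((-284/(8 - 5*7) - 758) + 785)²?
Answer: 1026169/729 ≈ 1407.6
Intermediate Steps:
((-284/(8 - 5*7) - 758) + 785)² = ((-284/(8 - 35) - 758) + 785)² = ((-284/(-27) - 758) + 785)² = ((-284*(-1/27) - 758) + 785)² = ((284/27 - 758) + 785)² = (-20182/27 + 785)² = (1013/27)² = 1026169/729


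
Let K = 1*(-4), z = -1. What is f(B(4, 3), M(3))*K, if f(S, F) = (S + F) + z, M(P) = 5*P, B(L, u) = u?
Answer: -68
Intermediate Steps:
K = -4
f(S, F) = -1 + F + S (f(S, F) = (S + F) - 1 = (F + S) - 1 = -1 + F + S)
f(B(4, 3), M(3))*K = (-1 + 5*3 + 3)*(-4) = (-1 + 15 + 3)*(-4) = 17*(-4) = -68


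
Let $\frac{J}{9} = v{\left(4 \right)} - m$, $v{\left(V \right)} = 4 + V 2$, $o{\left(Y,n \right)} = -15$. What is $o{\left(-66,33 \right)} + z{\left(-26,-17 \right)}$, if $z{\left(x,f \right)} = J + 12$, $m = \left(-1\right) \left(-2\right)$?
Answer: $87$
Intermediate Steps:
$v{\left(V \right)} = 4 + 2 V$
$m = 2$
$J = 90$ ($J = 9 \left(\left(4 + 2 \cdot 4\right) - 2\right) = 9 \left(\left(4 + 8\right) - 2\right) = 9 \left(12 - 2\right) = 9 \cdot 10 = 90$)
$z{\left(x,f \right)} = 102$ ($z{\left(x,f \right)} = 90 + 12 = 102$)
$o{\left(-66,33 \right)} + z{\left(-26,-17 \right)} = -15 + 102 = 87$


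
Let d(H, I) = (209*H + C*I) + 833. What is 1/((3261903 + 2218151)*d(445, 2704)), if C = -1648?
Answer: -1/23905935487116 ≈ -4.1831e-14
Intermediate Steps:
d(H, I) = 833 - 1648*I + 209*H (d(H, I) = (209*H - 1648*I) + 833 = (-1648*I + 209*H) + 833 = 833 - 1648*I + 209*H)
1/((3261903 + 2218151)*d(445, 2704)) = 1/((3261903 + 2218151)*(833 - 1648*2704 + 209*445)) = 1/(5480054*(833 - 4456192 + 93005)) = (1/5480054)/(-4362354) = (1/5480054)*(-1/4362354) = -1/23905935487116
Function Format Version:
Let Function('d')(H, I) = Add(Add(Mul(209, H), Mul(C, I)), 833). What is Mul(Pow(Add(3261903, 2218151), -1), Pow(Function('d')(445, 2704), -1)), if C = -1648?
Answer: Rational(-1, 23905935487116) ≈ -4.1831e-14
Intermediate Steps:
Function('d')(H, I) = Add(833, Mul(-1648, I), Mul(209, H)) (Function('d')(H, I) = Add(Add(Mul(209, H), Mul(-1648, I)), 833) = Add(Add(Mul(-1648, I), Mul(209, H)), 833) = Add(833, Mul(-1648, I), Mul(209, H)))
Mul(Pow(Add(3261903, 2218151), -1), Pow(Function('d')(445, 2704), -1)) = Mul(Pow(Add(3261903, 2218151), -1), Pow(Add(833, Mul(-1648, 2704), Mul(209, 445)), -1)) = Mul(Pow(5480054, -1), Pow(Add(833, -4456192, 93005), -1)) = Mul(Rational(1, 5480054), Pow(-4362354, -1)) = Mul(Rational(1, 5480054), Rational(-1, 4362354)) = Rational(-1, 23905935487116)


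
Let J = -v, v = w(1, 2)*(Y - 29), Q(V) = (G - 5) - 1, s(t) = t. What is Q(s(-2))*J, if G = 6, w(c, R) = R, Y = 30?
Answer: 0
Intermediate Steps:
Q(V) = 0 (Q(V) = (6 - 5) - 1 = 1 - 1 = 0)
v = 2 (v = 2*(30 - 29) = 2*1 = 2)
J = -2 (J = -1*2 = -2)
Q(s(-2))*J = 0*(-2) = 0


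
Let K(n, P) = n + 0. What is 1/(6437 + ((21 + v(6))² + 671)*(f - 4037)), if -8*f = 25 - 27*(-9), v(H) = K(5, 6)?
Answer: -2/10953053 ≈ -1.8260e-7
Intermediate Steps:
K(n, P) = n
v(H) = 5
f = -67/2 (f = -(25 - 27*(-9))/8 = -(25 + 243)/8 = -⅛*268 = -67/2 ≈ -33.500)
1/(6437 + ((21 + v(6))² + 671)*(f - 4037)) = 1/(6437 + ((21 + 5)² + 671)*(-67/2 - 4037)) = 1/(6437 + (26² + 671)*(-8141/2)) = 1/(6437 + (676 + 671)*(-8141/2)) = 1/(6437 + 1347*(-8141/2)) = 1/(6437 - 10965927/2) = 1/(-10953053/2) = -2/10953053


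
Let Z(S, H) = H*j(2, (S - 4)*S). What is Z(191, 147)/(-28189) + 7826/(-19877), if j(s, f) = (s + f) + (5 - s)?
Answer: -1149421952/6157283 ≈ -186.68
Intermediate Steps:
j(s, f) = 5 + f (j(s, f) = (f + s) + (5 - s) = 5 + f)
Z(S, H) = H*(5 + S*(-4 + S)) (Z(S, H) = H*(5 + (S - 4)*S) = H*(5 + (-4 + S)*S) = H*(5 + S*(-4 + S)))
Z(191, 147)/(-28189) + 7826/(-19877) = (147*(5 + 191*(-4 + 191)))/(-28189) + 7826/(-19877) = (147*(5 + 191*187))*(-1/28189) + 7826*(-1/19877) = (147*(5 + 35717))*(-1/28189) - 602/1529 = (147*35722)*(-1/28189) - 602/1529 = 5251134*(-1/28189) - 602/1529 = -750162/4027 - 602/1529 = -1149421952/6157283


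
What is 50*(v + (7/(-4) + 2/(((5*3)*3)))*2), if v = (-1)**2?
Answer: -1085/9 ≈ -120.56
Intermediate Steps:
v = 1
50*(v + (7/(-4) + 2/(((5*3)*3)))*2) = 50*(1 + (7/(-4) + 2/(((5*3)*3)))*2) = 50*(1 + (7*(-1/4) + 2/((15*3)))*2) = 50*(1 + (-7/4 + 2/45)*2) = 50*(1 - 307/180*2) = 50*(1 - 307/90) = 50*(-217/90) = -1085/9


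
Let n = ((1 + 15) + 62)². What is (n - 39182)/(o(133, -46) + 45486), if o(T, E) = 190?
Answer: -871/1202 ≈ -0.72463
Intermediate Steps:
n = 6084 (n = (16 + 62)² = 78² = 6084)
(n - 39182)/(o(133, -46) + 45486) = (6084 - 39182)/(190 + 45486) = -33098/45676 = -33098*1/45676 = -871/1202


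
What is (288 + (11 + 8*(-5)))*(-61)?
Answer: -15799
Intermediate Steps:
(288 + (11 + 8*(-5)))*(-61) = (288 + (11 - 40))*(-61) = (288 - 29)*(-61) = 259*(-61) = -15799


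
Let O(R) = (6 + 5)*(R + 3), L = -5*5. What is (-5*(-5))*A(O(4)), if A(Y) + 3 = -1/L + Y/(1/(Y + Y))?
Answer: 296376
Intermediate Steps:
L = -25
O(R) = 33 + 11*R (O(R) = 11*(3 + R) = 33 + 11*R)
A(Y) = -74/25 + 2*Y² (A(Y) = -3 + (-1/(-25) + Y/(1/(Y + Y))) = -3 + (-1*(-1/25) + Y/(1/(2*Y))) = -3 + (1/25 + Y/((1/(2*Y)))) = -3 + (1/25 + Y*(2*Y)) = -3 + (1/25 + 2*Y²) = -74/25 + 2*Y²)
(-5*(-5))*A(O(4)) = (-5*(-5))*(-74/25 + 2*(33 + 11*4)²) = 25*(-74/25 + 2*(33 + 44)²) = 25*(-74/25 + 2*77²) = 25*(-74/25 + 2*5929) = 25*(-74/25 + 11858) = 25*(296376/25) = 296376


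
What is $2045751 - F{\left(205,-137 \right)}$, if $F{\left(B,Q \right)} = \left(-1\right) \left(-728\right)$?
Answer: $2045023$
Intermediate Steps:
$F{\left(B,Q \right)} = 728$
$2045751 - F{\left(205,-137 \right)} = 2045751 - 728 = 2045023$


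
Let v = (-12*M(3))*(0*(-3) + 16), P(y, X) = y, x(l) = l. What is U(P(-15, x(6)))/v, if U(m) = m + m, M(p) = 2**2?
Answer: 5/128 ≈ 0.039063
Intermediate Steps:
M(p) = 4
U(m) = 2*m
v = -768 (v = (-12*4)*(0*(-3) + 16) = -48*(0 + 16) = -48*16 = -768)
U(P(-15, x(6)))/v = (2*(-15))/(-768) = -30*(-1/768) = 5/128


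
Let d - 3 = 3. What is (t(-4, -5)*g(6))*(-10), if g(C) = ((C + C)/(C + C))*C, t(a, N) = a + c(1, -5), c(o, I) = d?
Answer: -120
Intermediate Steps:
d = 6 (d = 3 + 3 = 6)
c(o, I) = 6
t(a, N) = 6 + a (t(a, N) = a + 6 = 6 + a)
g(C) = C (g(C) = ((2*C)/((2*C)))*C = ((2*C)*(1/(2*C)))*C = 1*C = C)
(t(-4, -5)*g(6))*(-10) = ((6 - 4)*6)*(-10) = (2*6)*(-10) = 12*(-10) = -120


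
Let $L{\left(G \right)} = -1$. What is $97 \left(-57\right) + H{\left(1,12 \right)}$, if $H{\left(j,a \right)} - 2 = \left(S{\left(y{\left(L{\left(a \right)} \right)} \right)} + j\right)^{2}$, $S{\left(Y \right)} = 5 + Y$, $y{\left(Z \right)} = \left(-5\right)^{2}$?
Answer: $-4566$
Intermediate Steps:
$y{\left(Z \right)} = 25$
$H{\left(j,a \right)} = 2 + \left(30 + j\right)^{2}$ ($H{\left(j,a \right)} = 2 + \left(\left(5 + 25\right) + j\right)^{2} = 2 + \left(30 + j\right)^{2}$)
$97 \left(-57\right) + H{\left(1,12 \right)} = 97 \left(-57\right) + \left(2 + \left(30 + 1\right)^{2}\right) = -5529 + \left(2 + 31^{2}\right) = -5529 + \left(2 + 961\right) = -5529 + 963 = -4566$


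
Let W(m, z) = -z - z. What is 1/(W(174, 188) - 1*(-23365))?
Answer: 1/22989 ≈ 4.3499e-5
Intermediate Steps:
W(m, z) = -2*z
1/(W(174, 188) - 1*(-23365)) = 1/(-2*188 - 1*(-23365)) = 1/(-376 + 23365) = 1/22989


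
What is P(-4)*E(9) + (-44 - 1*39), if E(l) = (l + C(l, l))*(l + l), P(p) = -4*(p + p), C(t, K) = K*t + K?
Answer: 56941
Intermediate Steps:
C(t, K) = K + K*t
P(p) = -8*p
E(l) = 2*l*(l + l*(1 + l)) (E(l) = (l + l*(1 + l))*(l + l) = (l + l*(1 + l))*(2*l) = 2*l*(l + l*(1 + l)))
P(-4)*E(9) + (-44 - 1*39) = (-8*(-4))*(2*9**2*(2 + 9)) + (-44 - 1*39) = 32*(2*81*11) + (-44 - 39) = 32*1782 - 83 = 57024 - 83 = 56941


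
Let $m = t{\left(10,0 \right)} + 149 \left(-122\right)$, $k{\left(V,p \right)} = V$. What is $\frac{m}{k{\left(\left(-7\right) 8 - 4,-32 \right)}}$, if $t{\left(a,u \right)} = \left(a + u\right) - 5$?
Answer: $\frac{18173}{60} \approx 302.88$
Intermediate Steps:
$t{\left(a,u \right)} = -5 + a + u$
$m = -18173$ ($m = \left(-5 + 10 + 0\right) + 149 \left(-122\right) = 5 - 18178 = -18173$)
$\frac{m}{k{\left(\left(-7\right) 8 - 4,-32 \right)}} = - \frac{18173}{\left(-7\right) 8 - 4} = - \frac{18173}{-56 - 4} = - \frac{18173}{-60} = \left(-18173\right) \left(- \frac{1}{60}\right) = \frac{18173}{60}$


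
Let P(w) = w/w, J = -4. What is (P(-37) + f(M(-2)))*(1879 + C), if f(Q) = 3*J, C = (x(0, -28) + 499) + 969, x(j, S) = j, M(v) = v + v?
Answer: -36817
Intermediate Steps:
M(v) = 2*v
P(w) = 1
C = 1468 (C = (0 + 499) + 969 = 499 + 969 = 1468)
f(Q) = -12 (f(Q) = 3*(-4) = -12)
(P(-37) + f(M(-2)))*(1879 + C) = (1 - 12)*(1879 + 1468) = -11*3347 = -36817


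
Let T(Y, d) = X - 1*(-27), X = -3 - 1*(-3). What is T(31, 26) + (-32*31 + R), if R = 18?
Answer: -947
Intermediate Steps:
X = 0 (X = -3 + 3 = 0)
T(Y, d) = 27 (T(Y, d) = 0 - 1*(-27) = 0 + 27 = 27)
T(31, 26) + (-32*31 + R) = 27 + (-32*31 + 18) = 27 + (-992 + 18) = 27 - 974 = -947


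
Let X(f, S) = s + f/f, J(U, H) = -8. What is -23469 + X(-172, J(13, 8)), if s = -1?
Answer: -23469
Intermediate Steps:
X(f, S) = 0 (X(f, S) = -1 + f/f = -1 + 1 = 0)
-23469 + X(-172, J(13, 8)) = -23469 + 0 = -23469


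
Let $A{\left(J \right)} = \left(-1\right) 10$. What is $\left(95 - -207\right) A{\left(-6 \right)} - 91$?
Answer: $-3111$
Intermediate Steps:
$A{\left(J \right)} = -10$
$\left(95 - -207\right) A{\left(-6 \right)} - 91 = \left(95 - -207\right) \left(-10\right) - 91 = \left(95 + 207\right) \left(-10\right) - 91 = 302 \left(-10\right) - 91 = -3020 - 91 = -3111$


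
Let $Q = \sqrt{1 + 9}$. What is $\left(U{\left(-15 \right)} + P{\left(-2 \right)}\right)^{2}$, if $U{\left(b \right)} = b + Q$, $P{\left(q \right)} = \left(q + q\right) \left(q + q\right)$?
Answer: $\left(1 + \sqrt{10}\right)^{2} \approx 17.325$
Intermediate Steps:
$Q = \sqrt{10} \approx 3.1623$
$P{\left(q \right)} = 4 q^{2}$ ($P{\left(q \right)} = 2 q 2 q = 4 q^{2}$)
$U{\left(b \right)} = b + \sqrt{10}$
$\left(U{\left(-15 \right)} + P{\left(-2 \right)}\right)^{2} = \left(\left(-15 + \sqrt{10}\right) + 4 \left(-2\right)^{2}\right)^{2} = \left(\left(-15 + \sqrt{10}\right) + 4 \cdot 4\right)^{2} = \left(\left(-15 + \sqrt{10}\right) + 16\right)^{2} = \left(1 + \sqrt{10}\right)^{2}$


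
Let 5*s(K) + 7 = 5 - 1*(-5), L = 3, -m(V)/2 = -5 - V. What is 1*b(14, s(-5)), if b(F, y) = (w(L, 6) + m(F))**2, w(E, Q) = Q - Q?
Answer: 1444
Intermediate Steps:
m(V) = 10 + 2*V (m(V) = -2*(-5 - V) = 10 + 2*V)
w(E, Q) = 0
s(K) = 3/5 (s(K) = -7/5 + (5 - 1*(-5))/5 = -7/5 + (5 + 5)/5 = -7/5 + (1/5)*10 = -7/5 + 2 = 3/5)
b(F, y) = (10 + 2*F)**2 (b(F, y) = (0 + (10 + 2*F))**2 = (10 + 2*F)**2)
1*b(14, s(-5)) = 1*(4*(5 + 14)**2) = 1*(4*19**2) = 1*(4*361) = 1*1444 = 1444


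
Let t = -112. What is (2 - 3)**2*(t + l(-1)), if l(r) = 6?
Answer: -106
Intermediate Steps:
(2 - 3)**2*(t + l(-1)) = (2 - 3)**2*(-112 + 6) = (-1)**2*(-106) = 1*(-106) = -106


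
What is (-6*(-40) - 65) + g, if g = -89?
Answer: 86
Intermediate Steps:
(-6*(-40) - 65) + g = (-6*(-40) - 65) - 89 = (240 - 65) - 89 = 175 - 89 = 86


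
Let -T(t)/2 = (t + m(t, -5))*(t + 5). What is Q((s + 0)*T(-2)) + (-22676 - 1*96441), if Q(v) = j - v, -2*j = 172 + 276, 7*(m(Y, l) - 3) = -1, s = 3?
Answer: -835279/7 ≈ -1.1933e+5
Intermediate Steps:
m(Y, l) = 20/7 (m(Y, l) = 3 + (⅐)*(-1) = 3 - ⅐ = 20/7)
T(t) = -2*(5 + t)*(20/7 + t) (T(t) = -2*(t + 20/7)*(t + 5) = -2*(20/7 + t)*(5 + t) = -2*(5 + t)*(20/7 + t))
j = -224 (j = -(172 + 276)/2 = -½*448 = -224)
Q(v) = -224 - v
Q((s + 0)*T(-2)) + (-22676 - 1*96441) = (-224 - (3 + 0)*(-200/7 - 2*(-2)² - 110/7*(-2))) + (-22676 - 1*96441) = (-224 - 3*(-200/7 - 2*4 + 220/7)) + (-22676 - 96441) = (-224 - 3*(-200/7 - 8 + 220/7)) - 119117 = (-224 - 3*(-36)/7) - 119117 = (-224 - 1*(-108/7)) - 119117 = (-224 + 108/7) - 119117 = -1460/7 - 119117 = -835279/7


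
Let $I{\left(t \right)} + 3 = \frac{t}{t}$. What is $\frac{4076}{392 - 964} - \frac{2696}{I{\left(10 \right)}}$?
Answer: $\frac{191745}{143} \approx 1340.9$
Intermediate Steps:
$I{\left(t \right)} = -2$ ($I{\left(t \right)} = -3 + \frac{t}{t} = -3 + 1 = -2$)
$\frac{4076}{392 - 964} - \frac{2696}{I{\left(10 \right)}} = \frac{4076}{392 - 964} - \frac{2696}{-2} = \frac{4076}{-572} - -1348 = 4076 \left(- \frac{1}{572}\right) + 1348 = - \frac{1019}{143} + 1348 = \frac{191745}{143}$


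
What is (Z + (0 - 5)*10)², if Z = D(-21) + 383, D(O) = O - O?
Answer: 110889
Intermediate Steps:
D(O) = 0
Z = 383 (Z = 0 + 383 = 383)
(Z + (0 - 5)*10)² = (383 + (0 - 5)*10)² = (383 - 5*10)² = (383 - 50)² = 333² = 110889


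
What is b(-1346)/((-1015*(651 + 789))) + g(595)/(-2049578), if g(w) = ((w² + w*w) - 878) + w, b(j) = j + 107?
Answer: -24569829049/71325314400 ≈ -0.34448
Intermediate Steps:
b(j) = 107 + j
g(w) = -878 + w + 2*w² (g(w) = ((w² + w²) - 878) + w = (2*w² - 878) + w = (-878 + 2*w²) + w = -878 + w + 2*w²)
b(-1346)/((-1015*(651 + 789))) + g(595)/(-2049578) = (107 - 1346)/((-1015*(651 + 789))) + (-878 + 595 + 2*595²)/(-2049578) = -1239/((-1015*1440)) + (-878 + 595 + 2*354025)*(-1/2049578) = -1239/(-1461600) + (-878 + 595 + 708050)*(-1/2049578) = -1239*(-1/1461600) + 707767*(-1/2049578) = 59/69600 - 707767/2049578 = -24569829049/71325314400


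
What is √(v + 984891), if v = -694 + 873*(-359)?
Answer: √670790 ≈ 819.02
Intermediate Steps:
v = -314101 (v = -694 - 313407 = -314101)
√(v + 984891) = √(-314101 + 984891) = √670790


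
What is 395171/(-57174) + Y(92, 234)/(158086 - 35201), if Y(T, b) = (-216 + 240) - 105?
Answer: -48565219429/7025826990 ≈ -6.9124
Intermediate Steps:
Y(T, b) = -81 (Y(T, b) = 24 - 105 = -81)
395171/(-57174) + Y(92, 234)/(158086 - 35201) = 395171/(-57174) - 81/(158086 - 35201) = 395171*(-1/57174) - 81/122885 = -395171/57174 - 81*1/122885 = -395171/57174 - 81/122885 = -48565219429/7025826990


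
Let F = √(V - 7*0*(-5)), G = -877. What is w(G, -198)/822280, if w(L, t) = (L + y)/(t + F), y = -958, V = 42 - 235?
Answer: 36333/3239536516 + 367*I*√193/6479073032 ≈ 1.1215e-5 + 7.8692e-7*I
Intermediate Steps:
V = -193
F = I*√193 (F = √(-193 - 7*0*(-5)) = √(-193 + 0*(-5)) = √(-193 + 0) = √(-193) = I*√193 ≈ 13.892*I)
w(L, t) = (-958 + L)/(t + I*√193) (w(L, t) = (L - 958)/(t + I*√193) = (-958 + L)/(t + I*√193))
w(G, -198)/822280 = ((-958 - 877)/(-198 + I*√193))/822280 = (-1835/(-198 + I*√193))*(1/822280) = -1835/(-198 + I*√193)*(1/822280) = -367/(164456*(-198 + I*√193))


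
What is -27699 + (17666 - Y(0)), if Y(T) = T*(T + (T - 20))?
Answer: -10033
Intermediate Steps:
Y(T) = T*(-20 + 2*T) (Y(T) = T*(T + (-20 + T)) = T*(-20 + 2*T))
-27699 + (17666 - Y(0)) = -27699 + (17666 - 2*0*(-10 + 0)) = -27699 + (17666 - 2*0*(-10)) = -27699 + (17666 - 1*0) = -27699 + (17666 + 0) = -27699 + 17666 = -10033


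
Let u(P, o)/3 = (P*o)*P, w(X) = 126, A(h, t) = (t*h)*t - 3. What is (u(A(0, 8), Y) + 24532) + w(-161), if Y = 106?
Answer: 27520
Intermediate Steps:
A(h, t) = -3 + h*t² (A(h, t) = (h*t)*t - 3 = h*t² - 3 = -3 + h*t²)
u(P, o) = 3*o*P² (u(P, o) = 3*((P*o)*P) = 3*(o*P²) = 3*o*P²)
(u(A(0, 8), Y) + 24532) + w(-161) = (3*106*(-3 + 0*8²)² + 24532) + 126 = (3*106*(-3 + 0*64)² + 24532) + 126 = (3*106*(-3 + 0)² + 24532) + 126 = (3*106*(-3)² + 24532) + 126 = (3*106*9 + 24532) + 126 = (2862 + 24532) + 126 = 27394 + 126 = 27520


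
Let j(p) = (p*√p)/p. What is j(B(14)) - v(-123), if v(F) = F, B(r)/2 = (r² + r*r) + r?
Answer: 123 + 2*√203 ≈ 151.50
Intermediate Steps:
B(r) = 2*r + 4*r² (B(r) = 2*((r² + r*r) + r) = 2*((r² + r²) + r) = 2*(2*r² + r) = 2*(r + 2*r²) = 2*r + 4*r²)
j(p) = √p (j(p) = p^(3/2)/p = √p)
j(B(14)) - v(-123) = √(2*14*(1 + 2*14)) - 1*(-123) = √(2*14*(1 + 28)) + 123 = √(2*14*29) + 123 = √812 + 123 = 2*√203 + 123 = 123 + 2*√203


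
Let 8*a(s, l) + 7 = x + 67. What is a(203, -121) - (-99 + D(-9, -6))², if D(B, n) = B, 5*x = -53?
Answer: -466313/40 ≈ -11658.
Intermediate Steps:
x = -53/5 (x = (⅕)*(-53) = -53/5 ≈ -10.600)
a(s, l) = 247/40 (a(s, l) = -7/8 + (-53/5 + 67)/8 = -7/8 + (⅛)*(282/5) = -7/8 + 141/20 = 247/40)
a(203, -121) - (-99 + D(-9, -6))² = 247/40 - (-99 - 9)² = 247/40 - 1*(-108)² = 247/40 - 1*11664 = 247/40 - 11664 = -466313/40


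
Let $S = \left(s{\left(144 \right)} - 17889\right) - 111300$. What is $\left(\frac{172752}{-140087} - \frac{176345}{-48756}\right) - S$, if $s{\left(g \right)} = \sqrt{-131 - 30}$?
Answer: $\frac{882387714988411}{6830081772} - i \sqrt{161} \approx 1.2919 \cdot 10^{5} - 12.689 i$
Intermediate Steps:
$s{\left(g \right)} = i \sqrt{161}$ ($s{\left(g \right)} = \sqrt{-161} = i \sqrt{161}$)
$S = -129189 + i \sqrt{161}$ ($S = \left(i \sqrt{161} - 17889\right) - 111300 = \left(-17889 + i \sqrt{161}\right) - 111300 = -129189 + i \sqrt{161} \approx -1.2919 \cdot 10^{5} + 12.689 i$)
$\left(\frac{172752}{-140087} - \frac{176345}{-48756}\right) - S = \left(\frac{172752}{-140087} - \frac{176345}{-48756}\right) - \left(-129189 + i \sqrt{161}\right) = \left(172752 \left(- \frac{1}{140087}\right) - - \frac{176345}{48756}\right) + \left(129189 - i \sqrt{161}\right) = \left(- \frac{172752}{140087} + \frac{176345}{48756}\right) + \left(129189 - i \sqrt{161}\right) = \frac{16280945503}{6830081772} + \left(129189 - i \sqrt{161}\right) = \frac{882387714988411}{6830081772} - i \sqrt{161}$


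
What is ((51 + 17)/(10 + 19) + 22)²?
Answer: 498436/841 ≈ 592.67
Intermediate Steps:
((51 + 17)/(10 + 19) + 22)² = (68/29 + 22)² = (706/29)² = 498436/841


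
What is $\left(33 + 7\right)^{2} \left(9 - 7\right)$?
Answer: $3200$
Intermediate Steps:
$\left(33 + 7\right)^{2} \left(9 - 7\right) = 40^{2} \left(9 - 7\right) = 1600 \cdot 2 = 3200$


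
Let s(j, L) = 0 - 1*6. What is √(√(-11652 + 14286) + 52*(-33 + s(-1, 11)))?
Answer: √(-2028 + √2634) ≈ 44.46*I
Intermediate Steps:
s(j, L) = -6 (s(j, L) = 0 - 6 = -6)
√(√(-11652 + 14286) + 52*(-33 + s(-1, 11))) = √(√(-11652 + 14286) + 52*(-33 - 6)) = √(√2634 + 52*(-39)) = √(√2634 - 2028) = √(-2028 + √2634)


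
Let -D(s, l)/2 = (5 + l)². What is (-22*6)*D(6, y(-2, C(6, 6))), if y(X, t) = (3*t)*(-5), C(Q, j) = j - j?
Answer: 6600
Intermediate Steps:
C(Q, j) = 0
y(X, t) = -15*t
D(s, l) = -2*(5 + l)²
(-22*6)*D(6, y(-2, C(6, 6))) = (-22*6)*(-2*(5 - 15*0)²) = -(-264)*(5 + 0)² = -(-264)*5² = -(-264)*25 = -132*(-50) = 6600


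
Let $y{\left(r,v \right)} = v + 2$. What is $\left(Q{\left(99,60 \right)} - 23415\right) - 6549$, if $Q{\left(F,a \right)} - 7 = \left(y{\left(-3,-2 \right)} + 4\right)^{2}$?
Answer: $-29941$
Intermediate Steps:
$y{\left(r,v \right)} = 2 + v$
$Q{\left(F,a \right)} = 23$ ($Q{\left(F,a \right)} = 7 + \left(\left(2 - 2\right) + 4\right)^{2} = 7 + \left(0 + 4\right)^{2} = 7 + 4^{2} = 7 + 16 = 23$)
$\left(Q{\left(99,60 \right)} - 23415\right) - 6549 = \left(23 - 23415\right) - 6549 = -23392 - 6549 = -29941$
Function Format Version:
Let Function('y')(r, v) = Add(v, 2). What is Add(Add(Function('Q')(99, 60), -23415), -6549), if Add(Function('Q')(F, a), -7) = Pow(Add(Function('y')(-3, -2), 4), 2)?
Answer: -29941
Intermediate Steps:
Function('y')(r, v) = Add(2, v)
Function('Q')(F, a) = 23 (Function('Q')(F, a) = Add(7, Pow(Add(Add(2, -2), 4), 2)) = Add(7, Pow(Add(0, 4), 2)) = Add(7, Pow(4, 2)) = Add(7, 16) = 23)
Add(Add(Function('Q')(99, 60), -23415), -6549) = Add(Add(23, -23415), -6549) = Add(-23392, -6549) = -29941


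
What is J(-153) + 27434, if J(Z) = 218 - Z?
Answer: 27805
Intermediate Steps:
J(-153) + 27434 = (218 - 1*(-153)) + 27434 = (218 + 153) + 27434 = 371 + 27434 = 27805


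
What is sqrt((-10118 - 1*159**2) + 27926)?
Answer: I*sqrt(7473) ≈ 86.447*I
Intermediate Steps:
sqrt((-10118 - 1*159**2) + 27926) = sqrt((-10118 - 1*25281) + 27926) = sqrt((-10118 - 25281) + 27926) = sqrt(-35399 + 27926) = sqrt(-7473) = I*sqrt(7473)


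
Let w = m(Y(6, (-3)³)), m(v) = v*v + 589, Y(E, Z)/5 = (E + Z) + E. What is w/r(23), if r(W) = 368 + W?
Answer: 6214/391 ≈ 15.893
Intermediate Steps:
Y(E, Z) = 5*Z + 10*E (Y(E, Z) = 5*((E + Z) + E) = 5*(Z + 2*E) = 5*Z + 10*E)
m(v) = 589 + v² (m(v) = v² + 589 = 589 + v²)
w = 6214 (w = 589 + (5*(-3)³ + 10*6)² = 589 + (5*(-27) + 60)² = 589 + (-135 + 60)² = 589 + (-75)² = 589 + 5625 = 6214)
w/r(23) = 6214/(368 + 23) = 6214/391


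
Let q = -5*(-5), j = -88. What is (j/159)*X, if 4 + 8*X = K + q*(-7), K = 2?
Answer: 649/53 ≈ 12.245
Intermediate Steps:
q = 25
X = -177/8 (X = -½ + (2 + 25*(-7))/8 = -½ + (2 - 175)/8 = -½ + (⅛)*(-173) = -½ - 173/8 = -177/8 ≈ -22.125)
(j/159)*X = -88/159*(-177/8) = 649/53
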